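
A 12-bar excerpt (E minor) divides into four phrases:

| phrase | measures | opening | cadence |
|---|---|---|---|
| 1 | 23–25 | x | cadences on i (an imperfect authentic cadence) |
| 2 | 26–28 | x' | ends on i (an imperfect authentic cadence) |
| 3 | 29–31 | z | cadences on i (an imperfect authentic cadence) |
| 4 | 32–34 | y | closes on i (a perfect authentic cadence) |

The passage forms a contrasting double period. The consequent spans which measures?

measures 29–34

In a double period the four phrases pair into a large antecedent (phrases 1–2, ending imperfect authentic cadence) and a large consequent (phrases 3–4, ending perfect authentic cadence). The consequent spans bars 29–34.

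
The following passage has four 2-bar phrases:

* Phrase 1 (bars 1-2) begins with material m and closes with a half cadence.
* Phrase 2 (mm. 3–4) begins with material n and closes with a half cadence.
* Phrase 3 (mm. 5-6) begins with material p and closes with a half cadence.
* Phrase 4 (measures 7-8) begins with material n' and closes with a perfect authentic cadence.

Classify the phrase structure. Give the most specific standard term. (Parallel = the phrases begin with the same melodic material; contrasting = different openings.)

contrasting double period

Four phrases in two halves: the first half (mm. 1-4) ends with a half cadence, the second (mm. 5–8) with a perfect authentic cadence — a large antecedent–consequent pair, i.e. a double period.
Phrase 3 begins with different material from phrase 1, making it contrasting.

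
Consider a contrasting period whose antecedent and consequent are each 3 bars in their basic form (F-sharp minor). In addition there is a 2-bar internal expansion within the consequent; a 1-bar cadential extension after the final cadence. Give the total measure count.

9 measures

Basic contrasting period: 3 + 3 = 6 bars.
6 (basic form) + 2 (internal expansion) + 1 (cadential extension) = 9.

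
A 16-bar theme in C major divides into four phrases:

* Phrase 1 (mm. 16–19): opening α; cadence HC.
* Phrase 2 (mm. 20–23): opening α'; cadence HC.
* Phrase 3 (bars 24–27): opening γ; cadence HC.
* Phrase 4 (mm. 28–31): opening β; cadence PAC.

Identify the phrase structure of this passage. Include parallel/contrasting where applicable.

Four phrases in two halves: the first half (mm. 16–23) ends with a half cadence, the second (mm. 24–31) with a perfect authentic cadence — a large antecedent–consequent pair, i.e. a double period.
Phrase 3 begins with different material from phrase 1, making it contrasting.

contrasting double period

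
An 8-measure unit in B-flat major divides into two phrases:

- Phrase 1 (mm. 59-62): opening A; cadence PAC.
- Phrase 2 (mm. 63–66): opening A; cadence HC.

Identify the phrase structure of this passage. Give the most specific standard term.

The second phrase closes with a half cadence, which is not stronger than the first phrase's perfect authentic cadence; without a weak→strong cadential pair there is no antecedent–consequent relationship, so this is a phrase group rather than a period.

phrase group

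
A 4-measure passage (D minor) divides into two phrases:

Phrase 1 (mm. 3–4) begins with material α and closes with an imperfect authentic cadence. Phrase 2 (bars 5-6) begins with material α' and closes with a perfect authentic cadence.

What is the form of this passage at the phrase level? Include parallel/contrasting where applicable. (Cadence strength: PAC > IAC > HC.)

Phrase 1 ends with an imperfect authentic cadence (weaker) and phrase 2 with a perfect authentic cadence (stronger): antecedent + consequent = a period.
The two phrases open with the same material (α / α'), so the period is parallel.

parallel period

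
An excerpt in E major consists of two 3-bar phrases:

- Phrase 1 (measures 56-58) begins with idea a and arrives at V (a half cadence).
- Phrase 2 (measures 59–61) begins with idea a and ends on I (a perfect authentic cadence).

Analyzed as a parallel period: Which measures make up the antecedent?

measures 56–58

The antecedent is the phrase ending with the weaker cadence (half cadence, phrase 1) and the consequent the one ending more conclusively (perfect authentic cadence, phrase 2); the antecedent is mm. 56-58.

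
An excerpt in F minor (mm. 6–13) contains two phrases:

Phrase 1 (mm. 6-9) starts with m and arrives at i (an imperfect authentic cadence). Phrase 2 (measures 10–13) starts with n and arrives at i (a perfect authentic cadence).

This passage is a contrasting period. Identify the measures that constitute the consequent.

measures 10–13

The antecedent is the phrase ending with the weaker cadence (imperfect authentic cadence, phrase 1) and the consequent the one ending more conclusively (perfect authentic cadence, phrase 2); the consequent is measures 10–13.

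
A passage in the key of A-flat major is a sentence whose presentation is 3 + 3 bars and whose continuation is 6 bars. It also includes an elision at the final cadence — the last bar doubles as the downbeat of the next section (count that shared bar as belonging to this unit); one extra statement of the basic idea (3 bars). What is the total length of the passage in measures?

Basic sentence: 3 + 3 + 6 = 12 bars.
12 (basic form) + 3 (extra statement) = 15.
The elision shares a bar with the next section but does not change this unit's count.

15 measures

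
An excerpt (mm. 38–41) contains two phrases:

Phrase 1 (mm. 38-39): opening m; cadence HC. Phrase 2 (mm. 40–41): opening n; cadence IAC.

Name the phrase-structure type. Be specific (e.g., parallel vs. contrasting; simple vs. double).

Phrase 1 ends with a half cadence (weaker) and phrase 2 with an imperfect authentic cadence (stronger): antecedent + consequent = a period.
The two phrases open with different material (m / n), so the period is contrasting.

contrasting period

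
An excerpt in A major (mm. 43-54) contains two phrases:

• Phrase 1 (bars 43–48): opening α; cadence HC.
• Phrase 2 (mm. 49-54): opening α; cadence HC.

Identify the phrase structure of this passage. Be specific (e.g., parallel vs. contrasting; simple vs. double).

repeated phrase

Both phrases have the same opening (α) and the same cadence (half cadence): the second is a restatement, not a consequent, so this is a repeated phrase rather than a period.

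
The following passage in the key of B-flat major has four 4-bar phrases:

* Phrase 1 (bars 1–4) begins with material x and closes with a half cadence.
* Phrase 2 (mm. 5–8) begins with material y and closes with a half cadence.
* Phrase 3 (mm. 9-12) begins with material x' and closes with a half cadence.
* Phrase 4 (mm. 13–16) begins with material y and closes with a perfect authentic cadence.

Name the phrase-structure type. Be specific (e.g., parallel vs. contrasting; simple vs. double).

parallel double period

Four phrases in two halves: the first half (mm. 1–8) ends with a half cadence, the second (measures 9–16) with a perfect authentic cadence — a large antecedent–consequent pair, i.e. a double period.
Phrase 3 begins with the same material as phrase 1, making it parallel.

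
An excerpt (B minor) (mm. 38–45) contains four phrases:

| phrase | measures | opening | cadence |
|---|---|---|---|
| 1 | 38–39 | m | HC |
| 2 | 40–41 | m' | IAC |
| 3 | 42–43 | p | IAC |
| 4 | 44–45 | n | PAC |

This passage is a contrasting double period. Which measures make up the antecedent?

measures 38–41

In a double period the four phrases pair into a large antecedent (phrases 1–2, ending imperfect authentic cadence) and a large consequent (phrases 3–4, ending perfect authentic cadence). The antecedent spans mm. 38–41.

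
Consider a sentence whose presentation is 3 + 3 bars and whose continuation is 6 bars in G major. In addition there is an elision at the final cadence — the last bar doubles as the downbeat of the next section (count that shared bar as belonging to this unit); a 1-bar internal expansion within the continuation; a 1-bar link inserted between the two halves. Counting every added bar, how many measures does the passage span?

Basic sentence: 3 + 3 + 6 = 12 bars.
12 (basic form) + 1 (internal expansion) + 1 (link) = 14.
The elision shares a bar with the next section but does not change this unit's count.

14 measures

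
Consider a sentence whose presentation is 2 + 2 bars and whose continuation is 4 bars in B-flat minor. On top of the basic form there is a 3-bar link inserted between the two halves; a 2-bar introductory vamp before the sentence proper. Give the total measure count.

Basic sentence: 2 + 2 + 4 = 8 bars.
8 (basic form) + 3 (link) + 2 (introduction) = 13.

13 measures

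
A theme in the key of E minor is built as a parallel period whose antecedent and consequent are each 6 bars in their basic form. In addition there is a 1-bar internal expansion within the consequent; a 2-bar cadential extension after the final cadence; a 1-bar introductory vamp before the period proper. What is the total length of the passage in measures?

Basic parallel period: 6 + 6 = 12 bars.
12 (basic form) + 1 (internal expansion) + 2 (cadential extension) + 1 (introduction) = 16.

16 measures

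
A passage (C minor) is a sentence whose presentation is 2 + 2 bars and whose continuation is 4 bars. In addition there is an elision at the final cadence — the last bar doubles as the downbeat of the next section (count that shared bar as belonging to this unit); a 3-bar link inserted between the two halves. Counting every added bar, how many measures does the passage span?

11 measures

Basic sentence: 2 + 2 + 4 = 8 bars.
8 (basic form) + 3 (link) = 11.
The elision shares a bar with the next section but does not change this unit's count.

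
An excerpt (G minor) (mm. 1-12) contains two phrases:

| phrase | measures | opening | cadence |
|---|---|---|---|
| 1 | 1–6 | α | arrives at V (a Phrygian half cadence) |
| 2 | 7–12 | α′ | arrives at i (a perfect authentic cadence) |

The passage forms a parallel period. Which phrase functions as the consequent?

The phrase ending with the weaker cadence (Phrygian half cadence) is the antecedent; the one ending more conclusively (perfect authentic cadence) is the consequent. The consequent is phrase 2.

phrase 2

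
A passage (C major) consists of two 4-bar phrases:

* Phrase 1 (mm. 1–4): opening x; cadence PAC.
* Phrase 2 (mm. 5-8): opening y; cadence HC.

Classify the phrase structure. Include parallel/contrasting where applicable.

phrase group

The second phrase closes with a half cadence, which is not stronger than the first phrase's perfect authentic cadence; without a weak→strong cadential pair there is no antecedent–consequent relationship, so this is a phrase group rather than a period.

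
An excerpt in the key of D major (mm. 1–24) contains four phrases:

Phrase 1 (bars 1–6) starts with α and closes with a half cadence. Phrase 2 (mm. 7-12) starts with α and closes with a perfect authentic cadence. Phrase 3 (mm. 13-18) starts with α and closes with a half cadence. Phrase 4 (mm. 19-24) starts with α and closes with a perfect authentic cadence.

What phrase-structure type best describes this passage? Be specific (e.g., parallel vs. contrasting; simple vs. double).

The cadence pattern HC–PAC–HC–PAC is weak–strong twice, and phrases 3–4 restate phrases 1–2: a period heard twice, not a double period (which would end weakly at phrase 2).

repeated period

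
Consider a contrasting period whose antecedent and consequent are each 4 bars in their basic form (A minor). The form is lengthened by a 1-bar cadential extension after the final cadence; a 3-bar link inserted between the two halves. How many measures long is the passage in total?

Basic contrasting period: 4 + 4 = 8 bars.
8 (basic form) + 1 (cadential extension) + 3 (link) = 12.

12 measures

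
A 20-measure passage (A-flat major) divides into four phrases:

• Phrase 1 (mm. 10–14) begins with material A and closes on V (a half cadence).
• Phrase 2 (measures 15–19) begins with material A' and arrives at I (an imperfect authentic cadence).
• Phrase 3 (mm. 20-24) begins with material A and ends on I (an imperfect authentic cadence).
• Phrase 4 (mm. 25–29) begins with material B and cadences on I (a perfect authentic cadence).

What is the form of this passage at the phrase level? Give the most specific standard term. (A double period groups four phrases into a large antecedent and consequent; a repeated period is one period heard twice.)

parallel double period

Four phrases in two halves: the first half (mm. 10–19) ends with an imperfect authentic cadence, the second (mm. 20–29) with a perfect authentic cadence — a large antecedent–consequent pair, i.e. a double period.
Phrase 3 begins with the same material as phrase 1, making it parallel.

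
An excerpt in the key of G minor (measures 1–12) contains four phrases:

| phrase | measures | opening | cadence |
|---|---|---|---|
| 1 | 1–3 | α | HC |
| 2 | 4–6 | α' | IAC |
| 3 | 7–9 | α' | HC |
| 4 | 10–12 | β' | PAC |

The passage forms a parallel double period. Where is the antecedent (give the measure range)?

measures 1–6

In a double period the four phrases pair into a large antecedent (phrases 1–2, ending imperfect authentic cadence) and a large consequent (phrases 3–4, ending perfect authentic cadence). The antecedent spans mm. 1-6.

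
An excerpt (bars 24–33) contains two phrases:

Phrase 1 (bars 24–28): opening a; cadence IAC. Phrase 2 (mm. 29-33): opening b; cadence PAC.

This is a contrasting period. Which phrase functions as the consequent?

The phrase ending with the weaker cadence (imperfect authentic cadence) is the antecedent; the one ending more conclusively (perfect authentic cadence) is the consequent. The consequent is phrase 2.

phrase 2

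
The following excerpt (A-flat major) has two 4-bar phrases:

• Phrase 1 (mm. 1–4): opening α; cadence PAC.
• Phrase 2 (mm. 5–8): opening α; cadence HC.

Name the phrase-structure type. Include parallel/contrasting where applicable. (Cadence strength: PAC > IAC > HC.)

phrase group

The second phrase closes with a half cadence, which is not stronger than the first phrase's perfect authentic cadence; without a weak→strong cadential pair there is no antecedent–consequent relationship, so this is a phrase group rather than a period.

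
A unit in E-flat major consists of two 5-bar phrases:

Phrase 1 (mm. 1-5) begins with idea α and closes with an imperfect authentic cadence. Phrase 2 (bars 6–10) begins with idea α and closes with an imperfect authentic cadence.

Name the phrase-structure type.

repeated phrase

Both phrases have the same opening (α) and the same cadence (imperfect authentic cadence): the second is a restatement, not a consequent, so this is a repeated phrase rather than a period.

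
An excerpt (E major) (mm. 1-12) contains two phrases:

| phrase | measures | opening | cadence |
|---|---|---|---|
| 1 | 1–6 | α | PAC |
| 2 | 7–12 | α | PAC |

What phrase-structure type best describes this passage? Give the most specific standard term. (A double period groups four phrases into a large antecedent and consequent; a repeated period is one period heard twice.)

repeated phrase

Both phrases have the same opening (α) and the same cadence (perfect authentic cadence): the second is a restatement, not a consequent, so this is a repeated phrase rather than a period.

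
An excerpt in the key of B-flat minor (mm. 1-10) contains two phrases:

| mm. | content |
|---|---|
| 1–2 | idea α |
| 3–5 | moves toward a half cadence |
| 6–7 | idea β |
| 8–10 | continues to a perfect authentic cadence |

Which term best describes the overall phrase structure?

Phrase 1 ends with a half cadence (weaker) and phrase 2 with a perfect authentic cadence (stronger): antecedent + consequent = a period.
The two phrases open with different material (α / β), so the period is contrasting.

contrasting period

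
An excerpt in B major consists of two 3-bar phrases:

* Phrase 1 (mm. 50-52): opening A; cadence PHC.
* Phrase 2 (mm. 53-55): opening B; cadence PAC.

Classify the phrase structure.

contrasting period

Phrase 1 ends with a Phrygian half cadence (weaker) and phrase 2 with a perfect authentic cadence (stronger): antecedent + consequent = a period.
The two phrases open with different material (A / B), so the period is contrasting.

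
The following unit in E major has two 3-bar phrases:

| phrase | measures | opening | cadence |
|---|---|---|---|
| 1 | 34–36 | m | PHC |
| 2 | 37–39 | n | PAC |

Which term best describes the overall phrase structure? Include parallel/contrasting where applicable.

Phrase 1 ends with a Phrygian half cadence (weaker) and phrase 2 with a perfect authentic cadence (stronger): antecedent + consequent = a period.
The two phrases open with different material (m / n), so the period is contrasting.

contrasting period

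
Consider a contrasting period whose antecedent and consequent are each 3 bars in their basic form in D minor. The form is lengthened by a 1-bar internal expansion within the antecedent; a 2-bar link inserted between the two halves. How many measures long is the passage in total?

Basic contrasting period: 3 + 3 = 6 bars.
6 (basic form) + 1 (internal expansion) + 2 (link) = 9.

9 measures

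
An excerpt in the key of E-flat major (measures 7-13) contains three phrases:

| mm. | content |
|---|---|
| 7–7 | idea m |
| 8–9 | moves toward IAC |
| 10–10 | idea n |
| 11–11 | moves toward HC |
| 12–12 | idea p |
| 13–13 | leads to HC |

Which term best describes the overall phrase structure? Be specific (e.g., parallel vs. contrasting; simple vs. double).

The final phrase closes with a half cadence, which is not stronger than the preceding half cadence; the 3 phrases lack an overall antecedent–consequent design and so form a phrase group.

phrase group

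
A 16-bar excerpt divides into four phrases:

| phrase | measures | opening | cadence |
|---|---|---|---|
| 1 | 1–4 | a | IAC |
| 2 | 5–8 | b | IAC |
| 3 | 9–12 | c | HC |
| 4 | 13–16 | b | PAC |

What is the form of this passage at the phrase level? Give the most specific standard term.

Four phrases in two halves: the first half (mm. 1–8) ends with an imperfect authentic cadence, the second (mm. 9–16) with a perfect authentic cadence — a large antecedent–consequent pair, i.e. a double period.
Phrase 3 begins with different material from phrase 1, making it contrasting.

contrasting double period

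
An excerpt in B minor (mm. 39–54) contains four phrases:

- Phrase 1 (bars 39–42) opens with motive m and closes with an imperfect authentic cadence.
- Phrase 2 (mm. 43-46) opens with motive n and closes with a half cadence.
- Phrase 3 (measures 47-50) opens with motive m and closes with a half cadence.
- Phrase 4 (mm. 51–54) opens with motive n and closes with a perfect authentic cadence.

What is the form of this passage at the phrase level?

Four phrases in two halves: the first half (bars 39-46) ends with a half cadence, the second (mm. 47–54) with a perfect authentic cadence — a large antecedent–consequent pair, i.e. a double period.
Phrase 3 begins with the same material as phrase 1, making it parallel.

parallel double period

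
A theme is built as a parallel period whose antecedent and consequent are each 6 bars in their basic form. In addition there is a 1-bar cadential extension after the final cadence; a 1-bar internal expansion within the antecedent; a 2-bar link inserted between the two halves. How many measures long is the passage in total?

Basic parallel period: 6 + 6 = 12 bars.
12 (basic form) + 1 (cadential extension) + 1 (internal expansion) + 2 (link) = 16.

16 measures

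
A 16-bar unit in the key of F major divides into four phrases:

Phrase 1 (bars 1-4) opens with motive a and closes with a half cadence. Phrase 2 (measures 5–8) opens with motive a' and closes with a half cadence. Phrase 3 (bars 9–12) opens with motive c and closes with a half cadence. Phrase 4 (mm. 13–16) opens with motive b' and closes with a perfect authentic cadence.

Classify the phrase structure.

Four phrases in two halves: the first half (mm. 1–8) ends with a half cadence, the second (mm. 9–16) with a perfect authentic cadence — a large antecedent–consequent pair, i.e. a double period.
Phrase 3 begins with different material from phrase 1, making it contrasting.

contrasting double period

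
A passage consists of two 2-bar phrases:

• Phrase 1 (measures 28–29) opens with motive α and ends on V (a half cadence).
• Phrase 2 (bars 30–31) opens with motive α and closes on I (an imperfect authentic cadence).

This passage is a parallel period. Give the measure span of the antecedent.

The antecedent is the phrase ending with the weaker cadence (half cadence, phrase 1) and the consequent the one ending more conclusively (imperfect authentic cadence, phrase 2); the antecedent is bars 28–29.

measures 28–29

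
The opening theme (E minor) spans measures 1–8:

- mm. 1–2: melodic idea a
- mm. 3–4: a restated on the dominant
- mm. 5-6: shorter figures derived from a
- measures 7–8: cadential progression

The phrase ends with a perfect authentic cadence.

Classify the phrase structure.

sentence

Basic idea (bars 1–2) + its repetition (bars 3–4) form the presentation; fragmentation and cadence (mm. 5–8) form the continuation — the 8-bar whole is a sentence.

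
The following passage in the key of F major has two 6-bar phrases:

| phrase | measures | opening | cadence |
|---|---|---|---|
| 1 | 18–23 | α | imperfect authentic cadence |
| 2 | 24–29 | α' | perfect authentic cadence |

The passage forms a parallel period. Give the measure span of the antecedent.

The phrase ending with the weaker cadence (imperfect authentic cadence) is the antecedent; the one ending more conclusively (perfect authentic cadence) is the consequent. The antecedent is measures 18–23.

measures 18–23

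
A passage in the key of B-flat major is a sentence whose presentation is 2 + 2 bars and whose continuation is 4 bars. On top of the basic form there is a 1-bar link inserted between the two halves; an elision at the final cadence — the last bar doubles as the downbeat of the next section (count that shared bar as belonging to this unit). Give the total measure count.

Basic sentence: 2 + 2 + 4 = 8 bars.
8 (basic form) + 1 (link) = 9.
The elision shares a bar with the next section but does not change this unit's count.

9 measures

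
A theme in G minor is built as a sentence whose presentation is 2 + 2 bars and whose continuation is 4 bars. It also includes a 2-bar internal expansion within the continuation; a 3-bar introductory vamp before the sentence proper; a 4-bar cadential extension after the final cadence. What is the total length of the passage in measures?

Basic sentence: 2 + 2 + 4 = 8 bars.
8 (basic form) + 2 (internal expansion) + 3 (introduction) + 4 (cadential extension) = 17.

17 measures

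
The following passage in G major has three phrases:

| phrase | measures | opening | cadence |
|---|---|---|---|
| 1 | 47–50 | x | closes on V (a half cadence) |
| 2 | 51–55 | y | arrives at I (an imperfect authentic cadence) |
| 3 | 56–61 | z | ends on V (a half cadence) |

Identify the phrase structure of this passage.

The final phrase closes with a half cadence, which is not stronger than the preceding imperfect authentic cadence; the 3 phrases lack an overall antecedent–consequent design and so form a phrase group.

phrase group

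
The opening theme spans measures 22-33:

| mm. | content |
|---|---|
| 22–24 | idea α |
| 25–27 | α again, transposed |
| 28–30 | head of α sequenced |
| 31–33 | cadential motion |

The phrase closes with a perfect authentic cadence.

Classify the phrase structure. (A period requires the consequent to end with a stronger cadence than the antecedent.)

sentence

Basic idea (mm. 22–24) + its repetition (mm. 25-27) form the presentation; fragmentation and cadence (measures 28-33) form the continuation — the 12-bar whole is a sentence.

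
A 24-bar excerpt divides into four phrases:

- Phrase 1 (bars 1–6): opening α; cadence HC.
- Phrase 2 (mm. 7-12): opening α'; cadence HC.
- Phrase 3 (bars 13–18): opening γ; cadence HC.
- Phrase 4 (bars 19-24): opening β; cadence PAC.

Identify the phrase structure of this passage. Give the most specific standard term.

contrasting double period

Four phrases in two halves: the first half (mm. 1–12) ends with a half cadence, the second (measures 13–24) with a perfect authentic cadence — a large antecedent–consequent pair, i.e. a double period.
Phrase 3 begins with different material from phrase 1, making it contrasting.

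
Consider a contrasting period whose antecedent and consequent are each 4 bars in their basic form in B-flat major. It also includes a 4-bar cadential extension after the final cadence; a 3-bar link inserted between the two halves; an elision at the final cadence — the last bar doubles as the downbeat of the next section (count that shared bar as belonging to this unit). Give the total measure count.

15 measures

Basic contrasting period: 4 + 4 = 8 bars.
8 (basic form) + 4 (cadential extension) + 3 (link) = 15.
The elision shares a bar with the next section but does not change this unit's count.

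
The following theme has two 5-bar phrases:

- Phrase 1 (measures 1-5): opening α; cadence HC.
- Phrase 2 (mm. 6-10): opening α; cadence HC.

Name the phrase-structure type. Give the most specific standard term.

repeated phrase

Both phrases have the same opening (α) and the same cadence (half cadence): the second is a restatement, not a consequent, so this is a repeated phrase rather than a period.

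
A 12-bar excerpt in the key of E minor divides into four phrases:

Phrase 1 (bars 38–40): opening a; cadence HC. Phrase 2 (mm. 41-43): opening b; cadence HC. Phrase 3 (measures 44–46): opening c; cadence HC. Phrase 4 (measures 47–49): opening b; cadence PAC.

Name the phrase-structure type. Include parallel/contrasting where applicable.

Four phrases in two halves: the first half (mm. 38–43) ends with a half cadence, the second (mm. 44-49) with a perfect authentic cadence — a large antecedent–consequent pair, i.e. a double period.
Phrase 3 begins with different material from phrase 1, making it contrasting.

contrasting double period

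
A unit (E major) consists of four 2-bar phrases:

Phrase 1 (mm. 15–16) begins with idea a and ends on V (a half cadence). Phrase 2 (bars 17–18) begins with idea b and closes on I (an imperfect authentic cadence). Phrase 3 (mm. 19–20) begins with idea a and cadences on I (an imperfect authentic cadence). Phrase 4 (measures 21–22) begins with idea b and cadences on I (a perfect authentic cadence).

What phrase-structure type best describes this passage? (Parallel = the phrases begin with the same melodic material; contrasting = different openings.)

parallel double period

Four phrases in two halves: the first half (bars 15–18) ends with an imperfect authentic cadence, the second (mm. 19–22) with a perfect authentic cadence — a large antecedent–consequent pair, i.e. a double period.
Phrase 3 begins with the same material as phrase 1, making it parallel.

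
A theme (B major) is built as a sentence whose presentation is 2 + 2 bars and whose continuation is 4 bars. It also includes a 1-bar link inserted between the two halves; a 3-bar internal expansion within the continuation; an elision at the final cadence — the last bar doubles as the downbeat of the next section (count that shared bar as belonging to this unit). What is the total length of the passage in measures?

Basic sentence: 2 + 2 + 4 = 8 bars.
8 (basic form) + 1 (link) + 3 (internal expansion) = 12.
The elision shares a bar with the next section but does not change this unit's count.

12 measures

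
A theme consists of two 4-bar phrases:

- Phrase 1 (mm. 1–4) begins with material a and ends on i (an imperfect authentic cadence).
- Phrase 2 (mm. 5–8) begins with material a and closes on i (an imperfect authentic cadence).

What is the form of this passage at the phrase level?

Both phrases have the same opening (a) and the same cadence (imperfect authentic cadence): the second is a restatement, not a consequent, so this is a repeated phrase rather than a period.

repeated phrase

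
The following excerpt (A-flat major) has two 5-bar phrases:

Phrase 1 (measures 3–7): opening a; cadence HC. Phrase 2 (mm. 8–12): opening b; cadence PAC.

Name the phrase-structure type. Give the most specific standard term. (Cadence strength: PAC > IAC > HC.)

Phrase 1 ends with a half cadence (weaker) and phrase 2 with a perfect authentic cadence (stronger): antecedent + consequent = a period.
The two phrases open with different material (a / b), so the period is contrasting.

contrasting period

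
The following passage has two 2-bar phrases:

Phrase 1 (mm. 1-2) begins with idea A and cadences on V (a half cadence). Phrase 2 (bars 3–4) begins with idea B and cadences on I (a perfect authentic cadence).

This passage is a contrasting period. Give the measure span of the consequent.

The antecedent is the phrase ending with the weaker cadence (half cadence, phrase 1) and the consequent the one ending more conclusively (perfect authentic cadence, phrase 2); the consequent is bars 3-4.

measures 3–4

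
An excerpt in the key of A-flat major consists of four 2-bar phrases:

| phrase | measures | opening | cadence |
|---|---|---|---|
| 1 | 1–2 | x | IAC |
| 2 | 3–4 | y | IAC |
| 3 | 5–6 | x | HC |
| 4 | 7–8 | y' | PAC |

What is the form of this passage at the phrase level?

parallel double period

Four phrases in two halves: the first half (measures 1-4) ends with an imperfect authentic cadence, the second (mm. 5–8) with a perfect authentic cadence — a large antecedent–consequent pair, i.e. a double period.
Phrase 3 begins with the same material as phrase 1, making it parallel.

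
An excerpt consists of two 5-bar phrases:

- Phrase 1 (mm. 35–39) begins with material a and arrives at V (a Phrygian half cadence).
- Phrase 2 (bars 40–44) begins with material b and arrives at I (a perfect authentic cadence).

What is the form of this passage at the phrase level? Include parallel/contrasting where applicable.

contrasting period

Phrase 1 ends with a Phrygian half cadence (weaker) and phrase 2 with a perfect authentic cadence (stronger): antecedent + consequent = a period.
The two phrases open with different material (a / b), so the period is contrasting.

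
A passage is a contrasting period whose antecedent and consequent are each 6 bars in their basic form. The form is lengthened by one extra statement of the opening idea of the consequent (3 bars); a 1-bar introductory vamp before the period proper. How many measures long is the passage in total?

16 measures

Basic contrasting period: 6 + 6 = 12 bars.
12 (basic form) + 3 (extra statement) + 1 (introduction) = 16.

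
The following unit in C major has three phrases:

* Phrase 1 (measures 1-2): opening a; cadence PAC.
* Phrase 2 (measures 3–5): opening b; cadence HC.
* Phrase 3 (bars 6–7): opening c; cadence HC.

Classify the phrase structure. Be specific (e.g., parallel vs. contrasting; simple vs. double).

phrase group

The final phrase closes with a half cadence, which is not stronger than the preceding half cadence; the 3 phrases lack an overall antecedent–consequent design and so form a phrase group.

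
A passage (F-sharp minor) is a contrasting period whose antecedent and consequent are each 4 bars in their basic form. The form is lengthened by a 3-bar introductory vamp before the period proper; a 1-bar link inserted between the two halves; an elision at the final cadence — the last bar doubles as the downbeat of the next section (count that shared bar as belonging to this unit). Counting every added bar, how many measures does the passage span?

12 measures

Basic contrasting period: 4 + 4 = 8 bars.
8 (basic form) + 3 (introduction) + 1 (link) = 12.
The elision shares a bar with the next section but does not change this unit's count.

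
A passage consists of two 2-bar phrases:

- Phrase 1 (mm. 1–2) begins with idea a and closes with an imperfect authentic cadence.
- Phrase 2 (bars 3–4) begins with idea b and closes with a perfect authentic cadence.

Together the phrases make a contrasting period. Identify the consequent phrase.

The phrase ending with the weaker cadence (imperfect authentic cadence) is the antecedent; the one ending more conclusively (perfect authentic cadence) is the consequent. The consequent is phrase 2.

phrase 2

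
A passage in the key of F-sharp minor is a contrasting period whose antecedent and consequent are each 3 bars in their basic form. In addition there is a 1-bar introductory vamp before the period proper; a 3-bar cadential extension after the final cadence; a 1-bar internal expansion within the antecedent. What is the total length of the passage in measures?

Basic contrasting period: 3 + 3 = 6 bars.
6 (basic form) + 1 (introduction) + 3 (cadential extension) + 1 (internal expansion) = 11.

11 measures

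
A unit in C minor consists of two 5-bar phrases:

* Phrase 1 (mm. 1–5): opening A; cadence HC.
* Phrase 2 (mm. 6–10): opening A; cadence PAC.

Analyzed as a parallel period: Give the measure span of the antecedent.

The antecedent is the phrase ending with the weaker cadence (half cadence, phrase 1) and the consequent the one ending more conclusively (perfect authentic cadence, phrase 2); the antecedent is bars 1–5.

measures 1–5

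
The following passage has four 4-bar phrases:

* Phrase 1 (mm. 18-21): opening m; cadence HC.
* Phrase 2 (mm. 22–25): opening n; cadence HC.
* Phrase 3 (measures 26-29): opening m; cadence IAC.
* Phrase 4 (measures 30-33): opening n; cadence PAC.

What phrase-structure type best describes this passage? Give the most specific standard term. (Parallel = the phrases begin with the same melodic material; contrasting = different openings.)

parallel double period

Four phrases in two halves: the first half (mm. 18–25) ends with a half cadence, the second (measures 26-33) with a perfect authentic cadence — a large antecedent–consequent pair, i.e. a double period.
Phrase 3 begins with the same material as phrase 1, making it parallel.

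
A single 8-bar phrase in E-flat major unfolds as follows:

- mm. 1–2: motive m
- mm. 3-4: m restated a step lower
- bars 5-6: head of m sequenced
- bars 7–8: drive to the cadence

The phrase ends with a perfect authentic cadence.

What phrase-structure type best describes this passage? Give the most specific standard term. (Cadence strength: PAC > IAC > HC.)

Basic idea (mm. 1–2) + its repetition (bars 3–4) form the presentation; fragmentation and cadence (mm. 5–8) form the continuation — the 8-bar whole is a sentence.

sentence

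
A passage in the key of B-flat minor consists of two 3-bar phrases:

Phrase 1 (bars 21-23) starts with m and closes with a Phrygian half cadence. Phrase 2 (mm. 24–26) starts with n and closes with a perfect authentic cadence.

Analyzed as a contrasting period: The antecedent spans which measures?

The antecedent is the phrase ending with the weaker cadence (Phrygian half cadence, phrase 1) and the consequent the one ending more conclusively (perfect authentic cadence, phrase 2); the antecedent is mm. 21–23.

measures 21–23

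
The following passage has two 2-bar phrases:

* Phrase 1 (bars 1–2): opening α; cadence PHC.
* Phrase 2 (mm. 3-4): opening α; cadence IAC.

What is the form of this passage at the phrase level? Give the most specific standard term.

Phrase 1 ends with a Phrygian half cadence (weaker) and phrase 2 with an imperfect authentic cadence (stronger): antecedent + consequent = a period.
The two phrases open with the same material (α / α), so the period is parallel.

parallel period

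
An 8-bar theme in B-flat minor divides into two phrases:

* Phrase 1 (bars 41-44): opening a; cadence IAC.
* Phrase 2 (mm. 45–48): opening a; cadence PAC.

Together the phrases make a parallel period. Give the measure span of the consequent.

The phrase ending with the weaker cadence (imperfect authentic cadence) is the antecedent; the one ending more conclusively (perfect authentic cadence) is the consequent. The consequent is measures 45–48.

measures 45–48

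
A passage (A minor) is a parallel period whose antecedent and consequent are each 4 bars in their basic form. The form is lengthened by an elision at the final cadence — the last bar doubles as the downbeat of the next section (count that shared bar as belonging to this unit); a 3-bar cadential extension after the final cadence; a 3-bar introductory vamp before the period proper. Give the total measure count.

Basic parallel period: 4 + 4 = 8 bars.
8 (basic form) + 3 (cadential extension) + 3 (introduction) = 14.
The elision shares a bar with the next section but does not change this unit's count.

14 measures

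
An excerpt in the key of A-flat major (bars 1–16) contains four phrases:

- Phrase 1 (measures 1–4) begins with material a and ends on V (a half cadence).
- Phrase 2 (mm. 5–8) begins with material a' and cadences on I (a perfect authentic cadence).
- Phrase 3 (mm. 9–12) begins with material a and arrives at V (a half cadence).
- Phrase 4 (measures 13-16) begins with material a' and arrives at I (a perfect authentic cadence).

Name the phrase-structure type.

The cadence pattern HC–PAC–HC–PAC is weak–strong twice, and phrases 3–4 restate phrases 1–2: a period heard twice, not a double period (which would end weakly at phrase 2).

repeated period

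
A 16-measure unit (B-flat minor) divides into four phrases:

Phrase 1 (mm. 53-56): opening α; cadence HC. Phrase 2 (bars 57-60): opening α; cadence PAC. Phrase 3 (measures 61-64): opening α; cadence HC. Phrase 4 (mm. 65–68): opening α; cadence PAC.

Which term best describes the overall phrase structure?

repeated period

The cadence pattern HC–PAC–HC–PAC is weak–strong twice, and phrases 3–4 restate phrases 1–2: a period heard twice, not a double period (which would end weakly at phrase 2).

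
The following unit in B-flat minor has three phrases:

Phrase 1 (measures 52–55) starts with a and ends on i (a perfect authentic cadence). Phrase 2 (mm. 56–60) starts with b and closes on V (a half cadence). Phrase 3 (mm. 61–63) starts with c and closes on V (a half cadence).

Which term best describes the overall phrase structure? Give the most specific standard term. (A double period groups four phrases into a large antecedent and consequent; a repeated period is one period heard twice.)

The final phrase closes with a half cadence, which is not stronger than the preceding half cadence; the 3 phrases lack an overall antecedent–consequent design and so form a phrase group.

phrase group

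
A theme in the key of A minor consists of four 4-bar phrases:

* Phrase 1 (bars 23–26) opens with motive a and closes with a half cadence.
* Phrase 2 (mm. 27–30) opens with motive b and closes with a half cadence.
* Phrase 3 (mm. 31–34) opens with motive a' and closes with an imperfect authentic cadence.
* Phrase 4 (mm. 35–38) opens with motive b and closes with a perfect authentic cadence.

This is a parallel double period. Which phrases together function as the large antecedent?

In a double period the first pair of phrases (ending half cadence) is the large antecedent and the second pair (ending perfect authentic cadence) is the large consequent; the antecedent is phrases 1 and 2.

phrases 1 and 2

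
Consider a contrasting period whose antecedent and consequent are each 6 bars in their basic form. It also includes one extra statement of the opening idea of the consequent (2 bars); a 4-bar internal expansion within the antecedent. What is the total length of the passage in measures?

18 measures

Basic contrasting period: 6 + 6 = 12 bars.
12 (basic form) + 2 (extra statement) + 4 (internal expansion) = 18.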